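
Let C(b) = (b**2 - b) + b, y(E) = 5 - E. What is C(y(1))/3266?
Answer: 8/1633 ≈ 0.0048990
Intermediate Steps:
C(b) = b**2
C(y(1))/3266 = (5 - 1*1)**2/3266 = (5 - 1)**2*(1/3266) = 4**2*(1/3266) = 16*(1/3266) = 8/1633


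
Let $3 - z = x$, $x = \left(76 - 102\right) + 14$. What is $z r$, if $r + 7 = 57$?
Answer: $750$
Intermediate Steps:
$x = -12$ ($x = -26 + 14 = -12$)
$z = 15$ ($z = 3 - -12 = 3 + 12 = 15$)
$r = 50$ ($r = -7 + 57 = 50$)
$z r = 15 \cdot 50 = 750$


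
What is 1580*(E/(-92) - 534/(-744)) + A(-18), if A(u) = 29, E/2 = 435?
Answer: -9823908/713 ≈ -13778.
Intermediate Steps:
E = 870 (E = 2*435 = 870)
1580*(E/(-92) - 534/(-744)) + A(-18) = 1580*(870/(-92) - 534/(-744)) + 29 = 1580*(870*(-1/92) - 534*(-1/744)) + 29 = 1580*(-435/46 + 89/124) + 29 = 1580*(-24923/2852) + 29 = -9844585/713 + 29 = -9823908/713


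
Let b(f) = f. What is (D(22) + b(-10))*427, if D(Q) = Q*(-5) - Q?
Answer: -60634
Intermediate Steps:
D(Q) = -6*Q (D(Q) = -5*Q - Q = -6*Q)
(D(22) + b(-10))*427 = (-6*22 - 10)*427 = (-132 - 10)*427 = -142*427 = -60634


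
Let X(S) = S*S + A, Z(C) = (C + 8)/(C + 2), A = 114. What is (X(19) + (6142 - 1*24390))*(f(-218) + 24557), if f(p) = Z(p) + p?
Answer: -15573395747/36 ≈ -4.3259e+8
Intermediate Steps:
Z(C) = (8 + C)/(2 + C)
X(S) = 114 + S² (X(S) = S*S + 114 = S² + 114 = 114 + S²)
f(p) = p + (8 + p)/(2 + p) (f(p) = (8 + p)/(2 + p) + p = p + (8 + p)/(2 + p))
(X(19) + (6142 - 1*24390))*(f(-218) + 24557) = ((114 + 19²) + (6142 - 1*24390))*((8 - 218 - 218*(2 - 218))/(2 - 218) + 24557) = ((114 + 361) + (6142 - 24390))*((8 - 218 - 218*(-216))/(-216) + 24557) = (475 - 18248)*(-(8 - 218 + 47088)/216 + 24557) = -17773*(-1/216*46878 + 24557) = -17773*(-7813/36 + 24557) = -17773*876239/36 = -15573395747/36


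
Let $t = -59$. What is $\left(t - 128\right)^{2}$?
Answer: $34969$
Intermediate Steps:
$\left(t - 128\right)^{2} = \left(-59 - 128\right)^{2} = \left(-187\right)^{2} = 34969$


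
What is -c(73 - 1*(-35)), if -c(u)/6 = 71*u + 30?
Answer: 46188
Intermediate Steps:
c(u) = -180 - 426*u (c(u) = -6*(71*u + 30) = -6*(30 + 71*u) = -180 - 426*u)
-c(73 - 1*(-35)) = -(-180 - 426*(73 - 1*(-35))) = -(-180 - 426*(73 + 35)) = -(-180 - 426*108) = -(-180 - 46008) = -1*(-46188) = 46188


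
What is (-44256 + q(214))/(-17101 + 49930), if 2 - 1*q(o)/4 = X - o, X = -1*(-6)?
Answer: -14472/10943 ≈ -1.3225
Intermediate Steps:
X = 6
q(o) = -16 + 4*o (q(o) = 8 - 4*(6 - o) = 8 + (-24 + 4*o) = -16 + 4*o)
(-44256 + q(214))/(-17101 + 49930) = (-44256 + (-16 + 4*214))/(-17101 + 49930) = (-44256 + (-16 + 856))/32829 = (-44256 + 840)*(1/32829) = -43416*1/32829 = -14472/10943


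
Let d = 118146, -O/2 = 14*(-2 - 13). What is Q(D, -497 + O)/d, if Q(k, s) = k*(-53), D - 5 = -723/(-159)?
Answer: -253/59073 ≈ -0.0042828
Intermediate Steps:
D = 506/53 (D = 5 - 723/(-159) = 5 - 723*(-1/159) = 5 + 241/53 = 506/53 ≈ 9.5472)
O = 420 (O = -28*(-2 - 13) = -28*(-15) = -2*(-210) = 420)
Q(k, s) = -53*k
Q(D, -497 + O)/d = -53*506/53/118146 = -506*1/118146 = -253/59073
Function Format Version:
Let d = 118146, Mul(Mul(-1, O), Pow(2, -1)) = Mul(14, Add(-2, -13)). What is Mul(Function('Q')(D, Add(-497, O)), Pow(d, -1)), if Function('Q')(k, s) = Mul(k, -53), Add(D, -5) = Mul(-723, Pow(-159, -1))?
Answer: Rational(-253, 59073) ≈ -0.0042828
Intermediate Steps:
D = Rational(506, 53) (D = Add(5, Mul(-723, Pow(-159, -1))) = Add(5, Mul(-723, Rational(-1, 159))) = Add(5, Rational(241, 53)) = Rational(506, 53) ≈ 9.5472)
O = 420 (O = Mul(-2, Mul(14, Add(-2, -13))) = Mul(-2, Mul(14, -15)) = Mul(-2, -210) = 420)
Function('Q')(k, s) = Mul(-53, k)
Mul(Function('Q')(D, Add(-497, O)), Pow(d, -1)) = Mul(Mul(-53, Rational(506, 53)), Pow(118146, -1)) = Mul(-506, Rational(1, 118146)) = Rational(-253, 59073)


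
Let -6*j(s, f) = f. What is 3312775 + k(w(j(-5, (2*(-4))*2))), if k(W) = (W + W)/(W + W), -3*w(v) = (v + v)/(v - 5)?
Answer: 3312776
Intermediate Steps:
j(s, f) = -f/6
w(v) = -2*v/(3*(-5 + v)) (w(v) = -(v + v)/(3*(v - 5)) = -2*v/(3*(-5 + v)))
k(W) = 1 (k(W) = (2*W)/((2*W)) = (2*W)*(1/(2*W)) = 1)
3312775 + k(w(j(-5, (2*(-4))*2))) = 3312775 + 1 = 3312776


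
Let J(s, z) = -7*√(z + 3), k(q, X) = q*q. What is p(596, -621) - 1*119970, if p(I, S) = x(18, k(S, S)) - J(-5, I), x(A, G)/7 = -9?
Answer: -120033 + 7*√599 ≈ -1.1986e+5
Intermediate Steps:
k(q, X) = q²
x(A, G) = -63 (x(A, G) = 7*(-9) = -63)
J(s, z) = -7*√(3 + z)
p(I, S) = -63 + 7*√(3 + I) (p(I, S) = -63 - (-7)*√(3 + I) = -63 + 7*√(3 + I))
p(596, -621) - 1*119970 = (-63 + 7*√(3 + 596)) - 1*119970 = (-63 + 7*√599) - 119970 = -120033 + 7*√599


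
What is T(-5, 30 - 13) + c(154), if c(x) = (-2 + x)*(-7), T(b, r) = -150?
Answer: -1214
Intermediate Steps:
c(x) = 14 - 7*x
T(-5, 30 - 13) + c(154) = -150 + (14 - 7*154) = -150 + (14 - 1078) = -150 - 1064 = -1214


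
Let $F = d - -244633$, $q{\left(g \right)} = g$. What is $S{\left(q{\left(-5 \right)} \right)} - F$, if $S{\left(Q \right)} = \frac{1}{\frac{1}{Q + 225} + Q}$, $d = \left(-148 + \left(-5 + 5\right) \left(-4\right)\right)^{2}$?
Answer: $- \frac{292924383}{1099} \approx -2.6654 \cdot 10^{5}$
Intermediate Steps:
$d = 21904$ ($d = \left(-148 + 0 \left(-4\right)\right)^{2} = \left(-148 + 0\right)^{2} = \left(-148\right)^{2} = 21904$)
$S{\left(Q \right)} = \frac{1}{Q + \frac{1}{225 + Q}}$ ($S{\left(Q \right)} = \frac{1}{\frac{1}{225 + Q} + Q} = \frac{1}{Q + \frac{1}{225 + Q}}$)
$F = 266537$ ($F = 21904 - -244633 = 21904 + 244633 = 266537$)
$S{\left(q{\left(-5 \right)} \right)} - F = \frac{225 - 5}{1 + \left(-5\right)^{2} + 225 \left(-5\right)} - 266537 = \frac{1}{1 + 25 - 1125} \cdot 220 - 266537 = \frac{1}{-1099} \cdot 220 - 266537 = \left(- \frac{1}{1099}\right) 220 - 266537 = - \frac{220}{1099} - 266537 = - \frac{292924383}{1099}$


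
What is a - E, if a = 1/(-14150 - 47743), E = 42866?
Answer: -2653105339/61893 ≈ -42866.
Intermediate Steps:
a = -1/61893 (a = 1/(-61893) = -1/61893 ≈ -1.6157e-5)
a - E = -1/61893 - 1*42866 = -1/61893 - 42866 = -2653105339/61893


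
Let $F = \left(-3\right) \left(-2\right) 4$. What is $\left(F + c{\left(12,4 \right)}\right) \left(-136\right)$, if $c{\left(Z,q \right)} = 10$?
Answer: $-4624$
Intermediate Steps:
$F = 24$ ($F = 6 \cdot 4 = 24$)
$\left(F + c{\left(12,4 \right)}\right) \left(-136\right) = \left(24 + 10\right) \left(-136\right) = 34 \left(-136\right) = -4624$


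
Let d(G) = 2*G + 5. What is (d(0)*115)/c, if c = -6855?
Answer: -115/1371 ≈ -0.083880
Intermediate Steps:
d(G) = 5 + 2*G
(d(0)*115)/c = ((5 + 2*0)*115)/(-6855) = ((5 + 0)*115)*(-1/6855) = (5*115)*(-1/6855) = 575*(-1/6855) = -115/1371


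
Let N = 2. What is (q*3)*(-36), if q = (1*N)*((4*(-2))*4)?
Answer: 6912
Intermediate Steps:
q = -64 (q = (1*2)*((4*(-2))*4) = 2*(-8*4) = 2*(-32) = -64)
(q*3)*(-36) = -64*3*(-36) = -192*(-36) = 6912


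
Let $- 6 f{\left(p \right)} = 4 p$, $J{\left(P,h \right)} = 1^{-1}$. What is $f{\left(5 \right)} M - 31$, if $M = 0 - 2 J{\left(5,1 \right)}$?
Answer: $- \frac{73}{3} \approx -24.333$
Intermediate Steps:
$J{\left(P,h \right)} = 1$
$M = -2$ ($M = 0 - 2 = -2$)
$f{\left(p \right)} = - \frac{2 p}{3}$ ($f{\left(p \right)} = - \frac{4 p}{6} = - \frac{2 p}{3}$)
$f{\left(5 \right)} M - 31 = \left(- \frac{2}{3}\right) 5 \left(-2\right) - 31 = \left(- \frac{10}{3}\right) \left(-2\right) - 31 = \frac{20}{3} - 31 = - \frac{73}{3}$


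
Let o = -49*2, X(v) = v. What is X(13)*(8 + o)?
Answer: -1170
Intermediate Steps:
o = -98
X(13)*(8 + o) = 13*(8 - 98) = 13*(-90) = -1170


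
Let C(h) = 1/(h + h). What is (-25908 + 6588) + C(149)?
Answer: -5757359/298 ≈ -19320.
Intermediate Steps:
C(h) = 1/(2*h)
(-25908 + 6588) + C(149) = (-25908 + 6588) + (½)/149 = -19320 + (½)*(1/149) = -19320 + 1/298 = -5757359/298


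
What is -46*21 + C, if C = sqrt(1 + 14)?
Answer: -966 + sqrt(15) ≈ -962.13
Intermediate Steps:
C = sqrt(15) ≈ 3.8730
-46*21 + C = -46*21 + sqrt(15) = -966 + sqrt(15)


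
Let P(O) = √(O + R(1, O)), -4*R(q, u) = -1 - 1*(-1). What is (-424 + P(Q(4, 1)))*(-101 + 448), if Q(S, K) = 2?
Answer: -147128 + 347*√2 ≈ -1.4664e+5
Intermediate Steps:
R(q, u) = 0 (R(q, u) = -(-1 - 1*(-1))/4 = -(-1 + 1)/4 = -¼*0 = 0)
P(O) = √O (P(O) = √(O + 0) = √O)
(-424 + P(Q(4, 1)))*(-101 + 448) = (-424 + √2)*(-101 + 448) = (-424 + √2)*347 = -147128 + 347*√2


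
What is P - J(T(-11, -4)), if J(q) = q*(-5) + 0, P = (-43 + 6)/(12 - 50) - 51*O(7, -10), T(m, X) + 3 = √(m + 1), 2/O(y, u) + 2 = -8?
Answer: -727/190 + 5*I*√10 ≈ -3.8263 + 15.811*I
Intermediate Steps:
O(y, u) = -⅕ (O(y, u) = 2/(-2 - 8) = 2/(-10) = 2*(-⅒) = -⅕)
T(m, X) = -3 + √(1 + m) (T(m, X) = -3 + √(m + 1) = -3 + √(1 + m))
P = 2123/190 (P = (-43 + 6)/(12 - 50) - 51*(-⅕) = -37/(-38) + 51/5 = -37*(-1/38) + 51/5 = 37/38 + 51/5 = 2123/190 ≈ 11.174)
J(q) = -5*q (J(q) = -5*q + 0 = -5*q)
P - J(T(-11, -4)) = 2123/190 - (-5)*(-3 + √(1 - 11)) = 2123/190 - (-5)*(-3 + √(-10)) = 2123/190 - (-5)*(-3 + I*√10) = 2123/190 - (15 - 5*I*√10) = 2123/190 + (-15 + 5*I*√10) = -727/190 + 5*I*√10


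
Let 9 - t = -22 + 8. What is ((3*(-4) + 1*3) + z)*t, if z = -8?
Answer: -391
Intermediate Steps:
t = 23 (t = 9 - (-22 + 8) = 9 - 1*(-14) = 9 + 14 = 23)
((3*(-4) + 1*3) + z)*t = ((3*(-4) + 1*3) - 8)*23 = ((-12 + 3) - 8)*23 = (-9 - 8)*23 = -17*23 = -391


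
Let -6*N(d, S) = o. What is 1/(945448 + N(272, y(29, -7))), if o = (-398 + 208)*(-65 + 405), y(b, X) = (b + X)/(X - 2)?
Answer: 3/2868644 ≈ 1.0458e-6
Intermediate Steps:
y(b, X) = (X + b)/(-2 + X)
o = -64600 (o = -190*340 = -64600)
N(d, S) = 32300/3 (N(d, S) = -⅙*(-64600) = 32300/3)
1/(945448 + N(272, y(29, -7))) = 1/(945448 + 32300/3) = 1/(2868644/3) = 3/2868644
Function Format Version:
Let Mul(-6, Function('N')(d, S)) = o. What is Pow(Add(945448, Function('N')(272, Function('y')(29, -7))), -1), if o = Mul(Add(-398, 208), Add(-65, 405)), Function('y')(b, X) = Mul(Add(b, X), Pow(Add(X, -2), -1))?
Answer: Rational(3, 2868644) ≈ 1.0458e-6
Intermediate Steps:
Function('y')(b, X) = Mul(Pow(Add(-2, X), -1), Add(X, b)) (Function('y')(b, X) = Mul(Add(X, b), Pow(Add(-2, X), -1)) = Mul(Pow(Add(-2, X), -1), Add(X, b)))
o = -64600 (o = Mul(-190, 340) = -64600)
Function('N')(d, S) = Rational(32300, 3) (Function('N')(d, S) = Mul(Rational(-1, 6), -64600) = Rational(32300, 3))
Pow(Add(945448, Function('N')(272, Function('y')(29, -7))), -1) = Pow(Add(945448, Rational(32300, 3)), -1) = Pow(Rational(2868644, 3), -1) = Rational(3, 2868644)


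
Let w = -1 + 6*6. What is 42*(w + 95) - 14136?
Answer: -8676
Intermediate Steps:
w = 35 (w = -1 + 36 = 35)
42*(w + 95) - 14136 = 42*(35 + 95) - 14136 = 42*130 - 14136 = 5460 - 14136 = -8676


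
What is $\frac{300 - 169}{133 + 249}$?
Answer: $\frac{131}{382} \approx 0.34293$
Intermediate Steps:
$\frac{300 - 169}{133 + 249} = \frac{131}{382}$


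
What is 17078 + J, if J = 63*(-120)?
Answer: 9518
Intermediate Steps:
J = -7560
17078 + J = 17078 - 7560 = 9518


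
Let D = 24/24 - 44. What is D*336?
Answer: -14448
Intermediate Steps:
D = -43 (D = 24*(1/24) - 44 = 1 - 44 = -43)
D*336 = -43*336 = -14448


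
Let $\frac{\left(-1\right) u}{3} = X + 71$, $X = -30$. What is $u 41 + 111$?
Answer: $-4932$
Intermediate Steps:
$u = -123$ ($u = - 3 \left(-30 + 71\right) = \left(-3\right) 41 = -123$)
$u 41 + 111 = \left(-123\right) 41 + 111 = -5043 + 111 = -4932$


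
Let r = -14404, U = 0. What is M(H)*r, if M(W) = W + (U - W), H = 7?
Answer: 0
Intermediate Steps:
M(W) = 0 (M(W) = W + (0 - W) = W - W = 0)
M(H)*r = 0*(-14404) = 0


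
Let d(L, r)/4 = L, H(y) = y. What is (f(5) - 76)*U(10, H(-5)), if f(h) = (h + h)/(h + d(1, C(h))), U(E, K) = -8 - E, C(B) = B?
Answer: 1348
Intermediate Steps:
d(L, r) = 4*L
f(h) = 2*h/(4 + h) (f(h) = (h + h)/(h + 4*1) = (2*h)/(h + 4) = (2*h)/(4 + h) = 2*h/(4 + h))
(f(5) - 76)*U(10, H(-5)) = (2*5/(4 + 5) - 76)*(-8 - 1*10) = (2*5/9 - 76)*(-8 - 10) = (2*5*(⅑) - 76)*(-18) = (10/9 - 76)*(-18) = -674/9*(-18) = 1348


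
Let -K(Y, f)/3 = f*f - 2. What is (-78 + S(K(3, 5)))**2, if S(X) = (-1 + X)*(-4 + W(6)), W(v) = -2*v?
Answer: 1085764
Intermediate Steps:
K(Y, f) = 6 - 3*f**2 (K(Y, f) = -3*(f*f - 2) = -3*(f**2 - 2) = -3*(-2 + f**2) = 6 - 3*f**2)
S(X) = 16 - 16*X (S(X) = (-1 + X)*(-4 - 2*6) = (-1 + X)*(-4 - 12) = (-1 + X)*(-16) = 16 - 16*X)
(-78 + S(K(3, 5)))**2 = (-78 + (16 - 16*(6 - 3*5**2)))**2 = (-78 + (16 - 16*(6 - 3*25)))**2 = (-78 + (16 - 16*(6 - 75)))**2 = (-78 + (16 - 16*(-69)))**2 = (-78 + (16 + 1104))**2 = (-78 + 1120)**2 = 1042**2 = 1085764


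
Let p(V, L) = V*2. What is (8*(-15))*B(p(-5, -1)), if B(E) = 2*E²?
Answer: -24000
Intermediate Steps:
p(V, L) = 2*V
(8*(-15))*B(p(-5, -1)) = (8*(-15))*(2*(2*(-5))²) = -240*(-10)² = -240*100 = -120*200 = -24000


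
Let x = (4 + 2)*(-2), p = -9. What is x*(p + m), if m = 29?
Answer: -240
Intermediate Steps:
x = -12 (x = 6*(-2) = -12)
x*(p + m) = -12*(-9 + 29) = -12*20 = -240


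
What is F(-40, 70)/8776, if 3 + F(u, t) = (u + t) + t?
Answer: 97/8776 ≈ 0.011053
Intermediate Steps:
F(u, t) = -3 + u + 2*t (F(u, t) = -3 + ((u + t) + t) = -3 + ((t + u) + t) = -3 + (u + 2*t) = -3 + u + 2*t)
F(-40, 70)/8776 = (-3 - 40 + 2*70)/8776 = (-3 - 40 + 140)*(1/8776) = 97*(1/8776) = 97/8776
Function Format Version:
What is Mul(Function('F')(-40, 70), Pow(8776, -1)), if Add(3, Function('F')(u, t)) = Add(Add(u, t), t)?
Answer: Rational(97, 8776) ≈ 0.011053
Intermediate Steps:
Function('F')(u, t) = Add(-3, u, Mul(2, t)) (Function('F')(u, t) = Add(-3, Add(Add(u, t), t)) = Add(-3, Add(Add(t, u), t)) = Add(-3, Add(u, Mul(2, t))) = Add(-3, u, Mul(2, t)))
Mul(Function('F')(-40, 70), Pow(8776, -1)) = Mul(Add(-3, -40, Mul(2, 70)), Pow(8776, -1)) = Mul(Add(-3, -40, 140), Rational(1, 8776)) = Mul(97, Rational(1, 8776)) = Rational(97, 8776)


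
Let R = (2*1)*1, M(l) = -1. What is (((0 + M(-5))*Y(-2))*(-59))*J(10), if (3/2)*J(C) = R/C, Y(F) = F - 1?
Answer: -118/5 ≈ -23.600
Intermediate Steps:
Y(F) = -1 + F
R = 2 (R = 2*1 = 2)
J(C) = 4/(3*C) (J(C) = 2*(2/C)/3 = 4/(3*C))
(((0 + M(-5))*Y(-2))*(-59))*J(10) = (((0 - 1)*(-1 - 2))*(-59))*((4/3)/10) = (-1*(-3)*(-59))*((4/3)*(⅒)) = (3*(-59))*(2/15) = -177*2/15 = -118/5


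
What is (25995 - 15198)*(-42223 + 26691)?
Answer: -167699004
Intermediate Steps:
(25995 - 15198)*(-42223 + 26691) = 10797*(-15532) = -167699004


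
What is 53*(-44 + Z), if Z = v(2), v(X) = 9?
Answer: -1855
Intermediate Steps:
Z = 9
53*(-44 + Z) = 53*(-44 + 9) = 53*(-35) = -1855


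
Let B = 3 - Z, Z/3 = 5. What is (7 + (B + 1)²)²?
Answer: 16384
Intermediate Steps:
Z = 15 (Z = 3*5 = 15)
B = -12 (B = 3 - 1*15 = 3 - 15 = -12)
(7 + (B + 1)²)² = (7 + (-12 + 1)²)² = (7 + (-11)²)² = (7 + 121)² = 128² = 16384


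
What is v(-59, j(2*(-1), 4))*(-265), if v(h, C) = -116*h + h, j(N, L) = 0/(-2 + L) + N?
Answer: -1798025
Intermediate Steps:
j(N, L) = N (j(N, L) = 0 + N = N)
v(h, C) = -115*h
v(-59, j(2*(-1), 4))*(-265) = -115*(-59)*(-265) = 6785*(-265) = -1798025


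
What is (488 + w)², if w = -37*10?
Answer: 13924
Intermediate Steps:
w = -370
(488 + w)² = (488 - 370)² = 118² = 13924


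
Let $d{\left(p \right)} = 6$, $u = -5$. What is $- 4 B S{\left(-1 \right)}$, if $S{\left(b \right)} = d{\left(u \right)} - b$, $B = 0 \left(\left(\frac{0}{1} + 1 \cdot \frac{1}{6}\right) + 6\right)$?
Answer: $0$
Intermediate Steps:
$B = 0$ ($B = 0 \left(\left(0 \cdot 1 + 1 \cdot \frac{1}{6}\right) + 6\right) = 0 \left(\left(0 + \frac{1}{6}\right) + 6\right) = 0 \left(\frac{1}{6} + 6\right) = 0 \cdot \frac{37}{6} = 0$)
$S{\left(b \right)} = 6 - b$
$- 4 B S{\left(-1 \right)} = \left(-4\right) 0 \left(6 - -1\right) = 0 \left(6 + 1\right) = 0 \cdot 7 = 0$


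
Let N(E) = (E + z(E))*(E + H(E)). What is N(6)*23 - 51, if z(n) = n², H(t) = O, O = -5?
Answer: 915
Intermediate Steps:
H(t) = -5
N(E) = (-5 + E)*(E + E²) (N(E) = (E + E²)*(E - 5) = (E + E²)*(-5 + E) = (-5 + E)*(E + E²))
N(6)*23 - 51 = (6*(-5 + 6² - 4*6))*23 - 51 = (6*(-5 + 36 - 24))*23 - 51 = (6*7)*23 - 51 = 42*23 - 51 = 966 - 51 = 915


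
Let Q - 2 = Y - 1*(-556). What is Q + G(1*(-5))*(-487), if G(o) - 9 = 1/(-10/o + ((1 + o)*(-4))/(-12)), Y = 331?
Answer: -8449/2 ≈ -4224.5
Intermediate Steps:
G(o) = 9 + 1/(1/3 - 10/o + o/3) (G(o) = 9 + 1/(-10/o + ((1 + o)*(-4))/(-12)) = 9 + 1/(-10/o + (-4 - 4*o)*(-1/12)) = 9 + 1/(-10/o + (1/3 + o/3)) = 9 + 1/(1/3 - 10/o + o/3))
Q = 889 (Q = 2 + (331 - 1*(-556)) = 2 + (331 + 556) = 2 + 887 = 889)
Q + G(1*(-5))*(-487) = 889 + (3*(-90 + 3*(1*(-5))**2 + 4*(1*(-5)))/(-30 + 1*(-5) + (1*(-5))**2))*(-487) = 889 + (3*(-90 + 3*(-5)**2 + 4*(-5))/(-30 - 5 + (-5)**2))*(-487) = 889 + (3*(-90 + 3*25 - 20)/(-30 - 5 + 25))*(-487) = 889 + (3*(-90 + 75 - 20)/(-10))*(-487) = 889 + (3*(-1/10)*(-35))*(-487) = 889 + (21/2)*(-487) = 889 - 10227/2 = -8449/2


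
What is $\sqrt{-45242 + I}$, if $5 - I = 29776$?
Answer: $i \sqrt{75013} \approx 273.88 i$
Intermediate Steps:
$I = -29771$ ($I = 5 - 29776 = -29771$)
$\sqrt{-45242 + I} = \sqrt{-45242 - 29771} = \sqrt{-75013} = i \sqrt{75013}$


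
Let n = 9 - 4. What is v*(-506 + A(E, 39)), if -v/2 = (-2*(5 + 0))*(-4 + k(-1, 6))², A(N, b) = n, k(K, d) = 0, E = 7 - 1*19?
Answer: -160320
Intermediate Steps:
E = -12 (E = 7 - 19 = -12)
n = 5
A(N, b) = 5
v = 320 (v = -2*(-2*(5 + 0))*(-4 + 0)² = -2*(-2*5)*(-4)² = -(-20)*16 = -2*(-160) = 320)
v*(-506 + A(E, 39)) = 320*(-506 + 5) = 320*(-501) = -160320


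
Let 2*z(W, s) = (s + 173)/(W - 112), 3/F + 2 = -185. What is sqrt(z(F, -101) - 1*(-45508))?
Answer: 8*sqrt(311995531387)/20947 ≈ 213.33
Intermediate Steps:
F = -3/187 (F = 3/(-2 - 185) = 3/(-187) = 3*(-1/187) = -3/187 ≈ -0.016043)
z(W, s) = (173 + s)/(2*(-112 + W)) (z(W, s) = ((s + 173)/(W - 112))/2 = ((173 + s)/(-112 + W))/2 = (173 + s)/(2*(-112 + W)))
sqrt(z(F, -101) - 1*(-45508)) = sqrt((173 - 101)/(2*(-112 - 3/187)) - 1*(-45508)) = sqrt((1/2)*72/(-20947/187) + 45508) = sqrt((1/2)*(-187/20947)*72 + 45508) = sqrt(-6732/20947 + 45508) = sqrt(953249344/20947) = 8*sqrt(311995531387)/20947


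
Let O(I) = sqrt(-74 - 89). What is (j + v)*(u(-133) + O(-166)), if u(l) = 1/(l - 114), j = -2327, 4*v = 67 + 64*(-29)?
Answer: 11097/988 - 11097*I*sqrt(163)/4 ≈ 11.232 - 35419.0*I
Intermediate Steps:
v = -1789/4 (v = (67 + 64*(-29))/4 = (67 - 1856)/4 = (1/4)*(-1789) = -1789/4 ≈ -447.25)
O(I) = I*sqrt(163) (O(I) = sqrt(-163) = I*sqrt(163))
u(l) = 1/(-114 + l)
(j + v)*(u(-133) + O(-166)) = (-2327 - 1789/4)*(1/(-114 - 133) + I*sqrt(163)) = -11097*(1/(-247) + I*sqrt(163))/4 = -11097*(-1/247 + I*sqrt(163))/4 = 11097/988 - 11097*I*sqrt(163)/4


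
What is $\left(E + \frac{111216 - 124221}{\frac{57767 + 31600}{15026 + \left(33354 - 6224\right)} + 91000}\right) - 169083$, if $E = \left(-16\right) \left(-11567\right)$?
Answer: $\frac{20445939498061}{1278761789} \approx 15989.0$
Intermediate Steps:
$E = 185072$
$\left(E + \frac{111216 - 124221}{\frac{57767 + 31600}{15026 + \left(33354 - 6224\right)} + 91000}\right) - 169083 = \left(185072 + \frac{111216 - 124221}{\frac{57767 + 31600}{15026 + \left(33354 - 6224\right)} + 91000}\right) - 169083 = \left(185072 - \frac{13005}{\frac{89367}{15026 + 27130} + 91000}\right) - 169083 = \left(185072 - \frac{13005}{\frac{89367}{42156} + 91000}\right) - 169083 = \left(185072 - \frac{13005}{89367 \cdot \frac{1}{42156} + 91000}\right) - 169083 = \left(185072 - \frac{13005}{\frac{29789}{14052} + 91000}\right) - 169083 = \left(185072 - \frac{13005}{\frac{1278761789}{14052}}\right) - 169083 = \left(185072 - \frac{182746260}{1278761789}\right) - 169083 = \frac{236662819067548}{1278761789} - 169083 = \frac{20445939498061}{1278761789}$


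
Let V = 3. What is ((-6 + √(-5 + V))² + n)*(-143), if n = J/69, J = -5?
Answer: -334763/69 + 1716*I*√2 ≈ -4851.6 + 2426.8*I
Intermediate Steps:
n = -5/69 ≈ -0.072464
((-6 + √(-5 + V))² + n)*(-143) = ((-6 + √(-5 + 3))² - 5/69)*(-143) = ((-6 + √(-2))² - 5/69)*(-143) = ((-6 + I*√2)² - 5/69)*(-143) = (-5/69 + (-6 + I*√2)²)*(-143) = 715/69 - 143*(-6 + I*√2)²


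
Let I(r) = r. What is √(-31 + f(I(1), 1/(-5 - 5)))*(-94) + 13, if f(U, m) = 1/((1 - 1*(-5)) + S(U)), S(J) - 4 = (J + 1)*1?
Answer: 13 - 47*I*√1113/3 ≈ 13.0 - 522.67*I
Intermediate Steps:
S(J) = 5 + J (S(J) = 4 + (J + 1)*1 = 4 + (1 + J)*1 = 4 + (1 + J) = 5 + J)
f(U, m) = 1/(11 + U) (f(U, m) = 1/((1 - 1*(-5)) + (5 + U)) = 1/((1 + 5) + (5 + U)) = 1/(6 + (5 + U)) = 1/(11 + U))
√(-31 + f(I(1), 1/(-5 - 5)))*(-94) + 13 = √(-31 + 1/(11 + 1))*(-94) + 13 = √(-31 + 1/12)*(-94) + 13 = √(-371/12)*(-94) + 13 = (I*√1113/6)*(-94) + 13 = -47*I*√1113/3 + 13 = 13 - 47*I*√1113/3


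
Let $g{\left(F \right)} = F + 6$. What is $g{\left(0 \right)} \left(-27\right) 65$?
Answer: $-10530$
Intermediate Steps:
$g{\left(F \right)} = 6 + F$
$g{\left(0 \right)} \left(-27\right) 65 = \left(6 + 0\right) \left(-27\right) 65 = 6 \left(-27\right) 65 = \left(-162\right) 65 = -10530$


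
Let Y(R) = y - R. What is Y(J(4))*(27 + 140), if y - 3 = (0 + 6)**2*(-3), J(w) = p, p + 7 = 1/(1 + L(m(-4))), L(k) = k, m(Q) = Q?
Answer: -48931/3 ≈ -16310.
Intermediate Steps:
p = -22/3 (p = -7 + 1/(1 - 4) = -7 + 1/(-3) = -7 - 1/3 = -22/3 ≈ -7.3333)
J(w) = -22/3
y = -105 (y = 3 + (0 + 6)**2*(-3) = 3 + 6**2*(-3) = 3 + 36*(-3) = 3 - 108 = -105)
Y(R) = -105 - R
Y(J(4))*(27 + 140) = (-105 - 1*(-22/3))*(27 + 140) = (-105 + 22/3)*167 = -293/3*167 = -48931/3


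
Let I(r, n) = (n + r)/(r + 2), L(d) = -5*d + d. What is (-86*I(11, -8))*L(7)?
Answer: 7224/13 ≈ 555.69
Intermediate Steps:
L(d) = -4*d
I(r, n) = (n + r)/(2 + r)
(-86*I(11, -8))*L(7) = (-86*(-8 + 11)/(2 + 11))*(-4*7) = -86*3/13*(-28) = -258/13*(-28) = 7224/13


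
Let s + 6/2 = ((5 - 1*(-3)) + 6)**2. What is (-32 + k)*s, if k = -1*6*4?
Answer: -10808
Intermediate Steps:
k = -24 (k = -6*4 = -24)
s = 193 (s = -3 + ((5 - 1*(-3)) + 6)**2 = -3 + ((5 + 3) + 6)**2 = -3 + (8 + 6)**2 = -3 + 14**2 = -3 + 196 = 193)
(-32 + k)*s = (-32 - 24)*193 = -56*193 = -10808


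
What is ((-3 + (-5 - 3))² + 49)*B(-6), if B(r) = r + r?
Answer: -2040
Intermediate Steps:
B(r) = 2*r
((-3 + (-5 - 3))² + 49)*B(-6) = ((-3 + (-5 - 3))² + 49)*(2*(-6)) = ((-3 - 8)² + 49)*(-12) = ((-11)² + 49)*(-12) = (121 + 49)*(-12) = 170*(-12) = -2040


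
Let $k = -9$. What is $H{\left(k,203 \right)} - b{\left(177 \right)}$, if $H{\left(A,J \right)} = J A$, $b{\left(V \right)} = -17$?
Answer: $-1810$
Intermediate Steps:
$H{\left(A,J \right)} = A J$
$H{\left(k,203 \right)} - b{\left(177 \right)} = \left(-9\right) 203 - -17 = -1827 + 17 = -1810$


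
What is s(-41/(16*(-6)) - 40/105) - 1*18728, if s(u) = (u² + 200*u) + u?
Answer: -8453076959/451584 ≈ -18719.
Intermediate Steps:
s(u) = u² + 201*u
s(-41/(16*(-6)) - 40/105) - 1*18728 = (-41/(16*(-6)) - 40/105)*(201 + (-41/(16*(-6)) - 40/105)) - 1*18728 = (-41/(-96) - 40*1/105)*(201 + (-41/(-96) - 40*1/105)) - 18728 = (-41*(-1/96) - 8/21)*(201 + (-41*(-1/96) - 8/21)) - 18728 = (41/96 - 8/21)*(201 + (41/96 - 8/21)) - 18728 = 31*(201 + 31/672)/672 - 18728 = (31/672)*(135103/672) - 18728 = 4188193/451584 - 18728 = -8453076959/451584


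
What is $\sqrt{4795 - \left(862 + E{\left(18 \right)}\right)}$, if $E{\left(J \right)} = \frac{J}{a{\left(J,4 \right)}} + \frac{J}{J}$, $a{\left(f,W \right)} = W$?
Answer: $\frac{\sqrt{15710}}{2} \approx 62.67$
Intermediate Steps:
$E{\left(J \right)} = 1 + \frac{J}{4}$ ($E{\left(J \right)} = \frac{J}{4} + \frac{J}{J} = J \frac{1}{4} + 1 = \frac{J}{4} + 1 = 1 + \frac{J}{4}$)
$\sqrt{4795 - \left(862 + E{\left(18 \right)}\right)} = \sqrt{4795 - \left(863 + \frac{9}{2}\right)} = \sqrt{4795 - \frac{1735}{2}} = \sqrt{\frac{7855}{2}} = \frac{\sqrt{15710}}{2}$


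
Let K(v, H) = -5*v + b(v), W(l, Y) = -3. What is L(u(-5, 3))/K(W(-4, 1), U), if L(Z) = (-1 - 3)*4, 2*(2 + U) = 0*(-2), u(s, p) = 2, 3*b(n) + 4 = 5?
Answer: -24/23 ≈ -1.0435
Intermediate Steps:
b(n) = 1/3 (b(n) = -4/3 + (1/3)*5 = -4/3 + 5/3 = 1/3)
U = -2 (U = -2 + (0*(-2))/2 = -2 + (1/2)*0 = -2 + 0 = -2)
L(Z) = -16 (L(Z) = -4*4 = -16)
K(v, H) = 1/3 - 5*v (K(v, H) = -5*v + 1/3 = 1/3 - 5*v)
L(u(-5, 3))/K(W(-4, 1), U) = -16/(1/3 - 5*(-3)) = -16/(1/3 + 15) = -16/46/3 = -16*3/46 = -24/23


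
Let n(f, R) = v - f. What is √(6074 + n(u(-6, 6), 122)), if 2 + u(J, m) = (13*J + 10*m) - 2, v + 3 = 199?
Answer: 22*√13 ≈ 79.322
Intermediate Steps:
v = 196 (v = -3 + 199 = 196)
u(J, m) = -4 + 10*m + 13*J (u(J, m) = -2 + ((13*J + 10*m) - 2) = -2 + ((10*m + 13*J) - 2) = -2 + (-2 + 10*m + 13*J) = -4 + 10*m + 13*J)
n(f, R) = 196 - f
√(6074 + n(u(-6, 6), 122)) = √(6074 + (196 - (-4 + 10*6 + 13*(-6)))) = √(6074 + (196 - (-4 + 60 - 78))) = √(6074 + (196 - 1*(-22))) = √(6074 + (196 + 22)) = √(6074 + 218) = √6292 = 22*√13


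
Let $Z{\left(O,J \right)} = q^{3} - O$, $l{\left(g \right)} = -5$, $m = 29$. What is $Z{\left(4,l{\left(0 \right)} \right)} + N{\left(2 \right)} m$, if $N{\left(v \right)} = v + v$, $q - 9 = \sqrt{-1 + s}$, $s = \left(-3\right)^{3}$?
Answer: $85 + 430 i \sqrt{7} \approx 85.0 + 1137.7 i$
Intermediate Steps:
$s = -27$
$q = 9 + 2 i \sqrt{7}$ ($q = 9 + \sqrt{-1 - 27} = 9 + \sqrt{-28} = 9 + 2 i \sqrt{7} \approx 9.0 + 5.2915 i$)
$N{\left(v \right)} = 2 v$
$Z{\left(O,J \right)} = \left(9 + 2 i \sqrt{7}\right)^{3} - O$
$Z{\left(4,l{\left(0 \right)} \right)} + N{\left(2 \right)} m = \left(-27 - 4 + 430 i \sqrt{7}\right) + 2 \cdot 2 \cdot 29 = \left(-27 - 4 + 430 i \sqrt{7}\right) + 4 \cdot 29 = \left(-31 + 430 i \sqrt{7}\right) + 116 = 85 + 430 i \sqrt{7}$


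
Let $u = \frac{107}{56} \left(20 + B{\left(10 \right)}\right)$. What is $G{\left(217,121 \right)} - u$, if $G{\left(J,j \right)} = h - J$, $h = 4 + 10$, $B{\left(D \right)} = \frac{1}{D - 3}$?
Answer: $- \frac{94663}{392} \approx -241.49$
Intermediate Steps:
$B{\left(D \right)} = \frac{1}{-3 + D}$
$h = 14$
$G{\left(J,j \right)} = 14 - J$
$u = \frac{15087}{392}$ ($u = \frac{107}{56} \left(20 + \frac{1}{-3 + 10}\right) = 107 \cdot \frac{1}{56} \left(20 + \frac{1}{7}\right) = \frac{107 \left(20 + \frac{1}{7}\right)}{56} = \frac{107}{56} \cdot \frac{141}{7} = \frac{15087}{392} \approx 38.487$)
$G{\left(217,121 \right)} - u = \left(14 - 217\right) - \frac{15087}{392} = -203 - \frac{15087}{392} = - \frac{94663}{392}$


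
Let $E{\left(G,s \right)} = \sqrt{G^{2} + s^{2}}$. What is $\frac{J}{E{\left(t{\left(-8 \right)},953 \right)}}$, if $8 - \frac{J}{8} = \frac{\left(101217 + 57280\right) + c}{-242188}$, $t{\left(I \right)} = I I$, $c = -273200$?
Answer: $\frac{3645602 \sqrt{912305}}{55237330835} \approx 0.063039$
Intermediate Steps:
$t{\left(I \right)} = I^{2}$
$J = \frac{3645602}{60547}$ ($J = 64 - 8 \frac{\left(101217 + 57280\right) - 273200}{-242188} = 64 - 8 \left(158497 - 273200\right) \left(- \frac{1}{242188}\right) = 64 - 8 \left(\left(-114703\right) \left(- \frac{1}{242188}\right)\right) = 64 - \frac{229406}{60547} = \frac{3645602}{60547} \approx 60.211$)
$\frac{J}{E{\left(t{\left(-8 \right)},953 \right)}} = \frac{3645602}{60547 \sqrt{\left(\left(-8\right)^{2}\right)^{2} + 953^{2}}} = \frac{3645602}{60547 \sqrt{64^{2} + 908209}} = \frac{3645602}{60547 \sqrt{4096 + 908209}} = \frac{3645602}{60547 \sqrt{912305}} = \frac{3645602 \frac{\sqrt{912305}}{912305}}{60547} = \frac{3645602 \sqrt{912305}}{55237330835}$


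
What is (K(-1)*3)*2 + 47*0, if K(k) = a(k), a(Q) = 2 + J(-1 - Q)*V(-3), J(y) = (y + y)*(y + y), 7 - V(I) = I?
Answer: 12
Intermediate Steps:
V(I) = 7 - I
J(y) = 4*y**2 (J(y) = (2*y)*(2*y) = 4*y**2)
a(Q) = 2 + 40*(-1 - Q)**2 (a(Q) = 2 + (4*(-1 - Q)**2)*(7 - 1*(-3)) = 2 + (4*(-1 - Q)**2)*(7 + 3) = 2 + (4*(-1 - Q)**2)*10 = 2 + 40*(-1 - Q)**2)
K(k) = 2 + 40*(1 + k)**2
(K(-1)*3)*2 + 47*0 = ((2 + 40*(1 - 1)**2)*3)*2 + 47*0 = ((2 + 40*0**2)*3)*2 + 0 = ((2 + 40*0)*3)*2 + 0 = ((2 + 0)*3)*2 + 0 = (2*3)*2 + 0 = 6*2 + 0 = 12 + 0 = 12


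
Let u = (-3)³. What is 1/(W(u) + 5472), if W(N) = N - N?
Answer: 1/5472 ≈ 0.00018275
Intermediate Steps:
u = -27
W(N) = 0
1/(W(u) + 5472) = 1/(0 + 5472) = 1/5472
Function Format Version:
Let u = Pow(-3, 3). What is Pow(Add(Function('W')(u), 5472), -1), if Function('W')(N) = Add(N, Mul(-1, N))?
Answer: Rational(1, 5472) ≈ 0.00018275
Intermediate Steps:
u = -27
Function('W')(N) = 0
Pow(Add(Function('W')(u), 5472), -1) = Pow(Add(0, 5472), -1) = Pow(5472, -1) = Rational(1, 5472)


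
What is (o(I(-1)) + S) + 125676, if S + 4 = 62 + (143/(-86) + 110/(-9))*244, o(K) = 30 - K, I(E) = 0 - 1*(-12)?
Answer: 47354890/387 ≈ 1.2236e+5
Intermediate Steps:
I(E) = 12 (I(E) = 0 + 12 = 12)
S = -1288688/387 (S = -4 + (62 + (143/(-86) + 110/(-9))*244) = -4 + (62 + (143*(-1/86) + 110*(-⅑))*244) = -4 + (62 + (-143/86 - 110/9)*244) = -4 + (62 - 10747/774*244) = -4 + (62 - 1311134/387) = -4 - 1287140/387 = -1288688/387 ≈ -3329.9)
(o(I(-1)) + S) + 125676 = ((30 - 1*12) - 1288688/387) + 125676 = ((30 - 12) - 1288688/387) + 125676 = (18 - 1288688/387) + 125676 = -1281722/387 + 125676 = 47354890/387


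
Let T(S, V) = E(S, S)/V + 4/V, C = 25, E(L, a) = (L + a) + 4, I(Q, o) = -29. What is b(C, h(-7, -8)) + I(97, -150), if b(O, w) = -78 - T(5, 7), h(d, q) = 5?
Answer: -767/7 ≈ -109.57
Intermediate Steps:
E(L, a) = 4 + L + a
T(S, V) = 4/V + (4 + 2*S)/V (T(S, V) = (4 + S + S)/V + 4/V = (4 + 2*S)/V + 4/V = 4/V + (4 + 2*S)/V)
b(O, w) = -564/7 (b(O, w) = -78 - 2*(4 + 5)/7 = -78 - 2*9/7 = -78 - 1*18/7 = -78 - 18/7 = -564/7)
b(C, h(-7, -8)) + I(97, -150) = -564/7 - 29 = -767/7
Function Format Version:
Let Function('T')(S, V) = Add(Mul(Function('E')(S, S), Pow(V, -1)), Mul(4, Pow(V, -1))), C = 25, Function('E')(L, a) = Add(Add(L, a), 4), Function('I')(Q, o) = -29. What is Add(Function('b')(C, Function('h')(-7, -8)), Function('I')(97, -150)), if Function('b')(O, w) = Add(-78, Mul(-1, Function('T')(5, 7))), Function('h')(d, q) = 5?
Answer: Rational(-767, 7) ≈ -109.57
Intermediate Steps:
Function('E')(L, a) = Add(4, L, a)
Function('T')(S, V) = Add(Mul(4, Pow(V, -1)), Mul(Pow(V, -1), Add(4, Mul(2, S)))) (Function('T')(S, V) = Add(Mul(Add(4, S, S), Pow(V, -1)), Mul(4, Pow(V, -1))) = Add(Mul(Add(4, Mul(2, S)), Pow(V, -1)), Mul(4, Pow(V, -1))) = Add(Mul(Pow(V, -1), Add(4, Mul(2, S))), Mul(4, Pow(V, -1))) = Add(Mul(4, Pow(V, -1)), Mul(Pow(V, -1), Add(4, Mul(2, S)))))
Function('b')(O, w) = Rational(-564, 7) (Function('b')(O, w) = Add(-78, Mul(-1, Mul(2, Pow(7, -1), Add(4, 5)))) = Add(-78, Mul(-1, Mul(2, Rational(1, 7), 9))) = Add(-78, Mul(-1, Rational(18, 7))) = Add(-78, Rational(-18, 7)) = Rational(-564, 7))
Add(Function('b')(C, Function('h')(-7, -8)), Function('I')(97, -150)) = Add(Rational(-564, 7), -29) = Rational(-767, 7)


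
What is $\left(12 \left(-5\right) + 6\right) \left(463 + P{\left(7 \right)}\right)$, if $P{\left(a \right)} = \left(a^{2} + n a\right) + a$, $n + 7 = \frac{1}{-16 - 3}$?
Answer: $- \frac{481842}{19} \approx -25360.0$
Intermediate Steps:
$n = - \frac{134}{19}$ ($n = -7 + \frac{1}{-16 - 3} = -7 + \frac{1}{-19} = -7 - \frac{1}{19} = - \frac{134}{19} \approx -7.0526$)
$P{\left(a \right)} = a^{2} - \frac{115 a}{19}$ ($P{\left(a \right)} = \left(a^{2} - \frac{134 a}{19}\right) + a = a^{2} - \frac{115 a}{19}$)
$\left(12 \left(-5\right) + 6\right) \left(463 + P{\left(7 \right)}\right) = \left(12 \left(-5\right) + 6\right) \left(463 + \frac{1}{19} \cdot 7 \left(-115 + 19 \cdot 7\right)\right) = \left(-60 + 6\right) \left(463 + \frac{1}{19} \cdot 7 \left(-115 + 133\right)\right) = - 54 \left(463 + \frac{1}{19} \cdot 7 \cdot 18\right) = - 54 \left(463 + \frac{126}{19}\right) = \left(-54\right) \frac{8923}{19} = - \frac{481842}{19}$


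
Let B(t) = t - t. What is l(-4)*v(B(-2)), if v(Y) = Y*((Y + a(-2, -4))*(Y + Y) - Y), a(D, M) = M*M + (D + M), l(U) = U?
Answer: 0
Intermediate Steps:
B(t) = 0
a(D, M) = D + M + M² (a(D, M) = M² + (D + M) = D + M + M²)
v(Y) = Y*(-Y + 2*Y*(10 + Y)) (v(Y) = Y*((Y + (-2 - 4 + (-4)²))*(Y + Y) - Y) = Y*((Y + (-2 - 4 + 16))*(2*Y) - Y) = Y*((Y + 10)*(2*Y) - Y) = Y*((10 + Y)*(2*Y) - Y) = Y*(2*Y*(10 + Y) - Y) = Y*(-Y + 2*Y*(10 + Y)))
l(-4)*v(B(-2)) = -4*0²*(19 + 2*0) = -0*(19 + 0) = -0*19 = -4*0 = 0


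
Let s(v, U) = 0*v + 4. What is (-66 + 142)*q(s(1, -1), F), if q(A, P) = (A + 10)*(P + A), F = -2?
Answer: 2128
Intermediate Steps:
s(v, U) = 4 (s(v, U) = 0 + 4 = 4)
q(A, P) = (10 + A)*(A + P)
(-66 + 142)*q(s(1, -1), F) = (-66 + 142)*(4**2 + 10*4 + 10*(-2) + 4*(-2)) = 76*(16 + 40 - 20 - 8) = 76*28 = 2128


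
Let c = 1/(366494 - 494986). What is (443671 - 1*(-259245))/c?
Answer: -90319082672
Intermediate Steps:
c = -1/128492 (c = 1/(-128492) = -1/128492 ≈ -7.7826e-6)
(443671 - 1*(-259245))/c = (443671 - 1*(-259245))/(-1/128492) = (443671 + 259245)*(-128492) = 702916*(-128492) = -90319082672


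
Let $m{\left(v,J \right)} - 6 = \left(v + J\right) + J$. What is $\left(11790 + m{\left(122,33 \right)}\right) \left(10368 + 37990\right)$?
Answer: $579522272$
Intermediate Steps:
$m{\left(v,J \right)} = 6 + v + 2 J$ ($m{\left(v,J \right)} = 6 + \left(\left(v + J\right) + J\right) = 6 + \left(\left(J + v\right) + J\right) = 6 + \left(v + 2 J\right) = 6 + v + 2 J$)
$\left(11790 + m{\left(122,33 \right)}\right) \left(10368 + 37990\right) = \left(11790 + \left(6 + 122 + 2 \cdot 33\right)\right) \left(10368 + 37990\right) = \left(11790 + \left(6 + 122 + 66\right)\right) 48358 = \left(11790 + 194\right) 48358 = 11984 \cdot 48358 = 579522272$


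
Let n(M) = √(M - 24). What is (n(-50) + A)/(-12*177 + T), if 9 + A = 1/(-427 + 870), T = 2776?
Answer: -1993/144418 + I*√74/652 ≈ -0.0138 + 0.013194*I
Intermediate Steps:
n(M) = √(-24 + M)
A = -3986/443 (A = -9 + 1/(-427 + 870) = -9 + 1/443 = -3986/443 ≈ -8.9977)
(n(-50) + A)/(-12*177 + T) = (√(-24 - 50) - 3986/443)/(-12*177 + 2776) = (√(-74) - 3986/443)/(-2124 + 2776) = (I*√74 - 3986/443)/652 = (-3986/443 + I*√74)*(1/652) = -1993/144418 + I*√74/652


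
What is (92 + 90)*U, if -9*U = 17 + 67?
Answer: -5096/3 ≈ -1698.7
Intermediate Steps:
U = -28/3 (U = -(17 + 67)/9 = -⅑*84 = -28/3 ≈ -9.3333)
(92 + 90)*U = (92 + 90)*(-28/3) = 182*(-28/3) = -5096/3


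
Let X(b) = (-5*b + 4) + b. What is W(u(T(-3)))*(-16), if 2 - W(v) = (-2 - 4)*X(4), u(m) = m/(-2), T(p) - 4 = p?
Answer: 1120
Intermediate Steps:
T(p) = 4 + p
X(b) = 4 - 4*b (X(b) = (4 - 5*b) + b = 4 - 4*b)
u(m) = -m/2 (u(m) = m*(-½) = -m/2)
W(v) = -70 (W(v) = 2 - (-2 - 4)*(4 - 4*4) = 2 - (-6)*(4 - 16) = 2 - (-6)*(-12) = 2 - 1*72 = 2 - 72 = -70)
W(u(T(-3)))*(-16) = -70*(-16) = 1120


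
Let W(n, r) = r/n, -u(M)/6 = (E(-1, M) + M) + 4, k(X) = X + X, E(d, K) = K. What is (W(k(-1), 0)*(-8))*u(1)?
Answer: 0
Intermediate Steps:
k(X) = 2*X
u(M) = -24 - 12*M (u(M) = -6*((M + M) + 4) = -6*(2*M + 4) = -6*(4 + 2*M) = -24 - 12*M)
(W(k(-1), 0)*(-8))*u(1) = ((0/((2*(-1))))*(-8))*(-24 - 12*1) = ((0/(-2))*(-8))*(-24 - 12) = ((0*(-1/2))*(-8))*(-36) = (0*(-8))*(-36) = 0*(-36) = 0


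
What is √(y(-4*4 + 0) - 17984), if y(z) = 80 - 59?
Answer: I*√17963 ≈ 134.03*I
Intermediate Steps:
y(z) = 21
√(y(-4*4 + 0) - 17984) = √(21 - 17984) = √(-17963) = I*√17963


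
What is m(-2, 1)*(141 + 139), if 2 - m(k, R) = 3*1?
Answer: -280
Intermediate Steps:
m(k, R) = -1 (m(k, R) = 2 - 3 = -1)
m(-2, 1)*(141 + 139) = -(141 + 139) = -1*280 = -280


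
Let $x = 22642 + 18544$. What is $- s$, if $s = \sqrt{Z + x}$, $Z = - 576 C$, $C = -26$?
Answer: $- \sqrt{56162} \approx -236.99$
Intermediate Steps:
$x = 41186$
$Z = 14976$ ($Z = \left(-576\right) \left(-26\right) = 14976$)
$s = \sqrt{56162}$ ($s = \sqrt{14976 + 41186} = \sqrt{56162} \approx 236.99$)
$- s = - \sqrt{56162}$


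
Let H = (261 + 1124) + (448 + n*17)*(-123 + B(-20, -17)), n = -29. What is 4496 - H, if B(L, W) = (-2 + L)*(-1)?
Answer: -1434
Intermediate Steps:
B(L, W) = 2 - L
H = 5930 (H = (261 + 1124) + (448 - 29*17)*(-123 + (2 - 1*(-20))) = 1385 + (448 - 493)*(-123 + (2 + 20)) = 1385 - 45*(-123 + 22) = 1385 - 45*(-101) = 1385 + 4545 = 5930)
4496 - H = 4496 - 1*5930 = 4496 - 5930 = -1434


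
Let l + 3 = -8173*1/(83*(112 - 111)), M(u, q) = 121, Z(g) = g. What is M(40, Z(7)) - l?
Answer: 18465/83 ≈ 222.47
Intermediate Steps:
l = -8422/83 (l = -3 - 8173*1/(83*(112 - 111)) = -3 - 8173/(1*83) = -3 - 8173/83 = -8422/83 ≈ -101.47)
M(40, Z(7)) - l = 121 - 1*(-8422/83) = 121 + 8422/83 = 18465/83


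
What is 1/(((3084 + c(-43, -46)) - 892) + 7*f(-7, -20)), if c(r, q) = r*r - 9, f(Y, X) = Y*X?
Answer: 1/5012 ≈ 0.00019952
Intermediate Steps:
f(Y, X) = X*Y
c(r, q) = -9 + r² (c(r, q) = r² - 9 = -9 + r²)
1/(((3084 + c(-43, -46)) - 892) + 7*f(-7, -20)) = 1/(((3084 + (-9 + (-43)²)) - 892) + 7*(-20*(-7))) = 1/(((3084 + (-9 + 1849)) - 892) + 7*140) = 1/(((3084 + 1840) - 892) + 980) = 1/((4924 - 892) + 980) = 1/(4032 + 980) = 1/5012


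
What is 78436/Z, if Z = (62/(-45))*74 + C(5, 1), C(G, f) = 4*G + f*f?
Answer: -3529620/3643 ≈ -968.88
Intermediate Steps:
C(G, f) = f² + 4*G (C(G, f) = 4*G + f² = f² + 4*G)
Z = -3643/45 (Z = (62/(-45))*74 + (1² + 4*5) = (62*(-1/45))*74 + (1 + 20) = -62/45*74 + 21 = -4588/45 + 21 = -3643/45 ≈ -80.956)
78436/Z = 78436/(-3643/45) = 78436*(-45/3643) = -3529620/3643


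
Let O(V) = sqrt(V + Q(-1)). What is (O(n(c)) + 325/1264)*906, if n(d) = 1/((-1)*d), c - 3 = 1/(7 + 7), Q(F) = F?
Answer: 147225/632 + 906*I*sqrt(2451)/43 ≈ 232.95 + 1043.1*I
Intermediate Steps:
c = 43/14 (c = 3 + 1/(7 + 7) = 3 + 1/14 = 43/14 ≈ 3.0714)
n(d) = -1/d
O(V) = sqrt(-1 + V) (O(V) = sqrt(V - 1) = sqrt(-1 + V))
(O(n(c)) + 325/1264)*906 = (sqrt(-1 - 1/43/14) + 325/1264)*906 = (sqrt(-1 - 1*14/43) + 325*(1/1264))*906 = (sqrt(-1 - 14/43) + 325/1264)*906 = (sqrt(-57/43) + 325/1264)*906 = (I*sqrt(2451)/43 + 325/1264)*906 = (325/1264 + I*sqrt(2451)/43)*906 = 147225/632 + 906*I*sqrt(2451)/43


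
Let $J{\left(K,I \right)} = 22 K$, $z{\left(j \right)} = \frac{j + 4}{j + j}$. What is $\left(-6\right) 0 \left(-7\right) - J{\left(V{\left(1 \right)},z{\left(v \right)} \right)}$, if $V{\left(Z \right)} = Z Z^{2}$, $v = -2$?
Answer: $-22$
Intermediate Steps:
$z{\left(j \right)} = \frac{4 + j}{2 j}$
$V{\left(Z \right)} = Z^{3}$
$\left(-6\right) 0 \left(-7\right) - J{\left(V{\left(1 \right)},z{\left(v \right)} \right)} = \left(-6\right) 0 \left(-7\right) - 22 \cdot 1^{3} = 0 \left(-7\right) - 22 \cdot 1 = 0 - 22 = -22$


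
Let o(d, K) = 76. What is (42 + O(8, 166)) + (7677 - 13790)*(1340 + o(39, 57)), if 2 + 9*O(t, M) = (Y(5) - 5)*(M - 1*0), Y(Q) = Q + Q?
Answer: -8655874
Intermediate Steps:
Y(Q) = 2*Q
O(t, M) = -2/9 + 5*M/9 (O(t, M) = -2/9 + ((2*5 - 5)*(M - 1*0))/9 = -2/9 + ((10 - 5)*(M + 0))/9 = -2/9 + (5*M)/9 = -2/9 + 5*M/9)
(42 + O(8, 166)) + (7677 - 13790)*(1340 + o(39, 57)) = (42 + (-2/9 + (5/9)*166)) + (7677 - 13790)*(1340 + 76) = (42 + (-2/9 + 830/9)) - 6113*1416 = (42 + 92) - 8656008 = 134 - 8656008 = -8655874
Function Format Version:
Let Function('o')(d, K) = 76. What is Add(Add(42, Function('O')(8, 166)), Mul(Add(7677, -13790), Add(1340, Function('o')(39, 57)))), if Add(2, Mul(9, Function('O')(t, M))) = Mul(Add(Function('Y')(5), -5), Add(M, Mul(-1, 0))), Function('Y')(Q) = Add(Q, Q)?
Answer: -8655874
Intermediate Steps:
Function('Y')(Q) = Mul(2, Q)
Function('O')(t, M) = Add(Rational(-2, 9), Mul(Rational(5, 9), M)) (Function('O')(t, M) = Add(Rational(-2, 9), Mul(Rational(1, 9), Mul(Add(Mul(2, 5), -5), Add(M, Mul(-1, 0))))) = Add(Rational(-2, 9), Mul(Rational(1, 9), Mul(Add(10, -5), Add(M, 0)))) = Add(Rational(-2, 9), Mul(Rational(1, 9), Mul(5, M))) = Add(Rational(-2, 9), Mul(Rational(5, 9), M)))
Add(Add(42, Function('O')(8, 166)), Mul(Add(7677, -13790), Add(1340, Function('o')(39, 57)))) = Add(Add(42, Add(Rational(-2, 9), Mul(Rational(5, 9), 166))), Mul(Add(7677, -13790), Add(1340, 76))) = Add(Add(42, Add(Rational(-2, 9), Rational(830, 9))), Mul(-6113, 1416)) = Add(Add(42, 92), -8656008) = Add(134, -8656008) = -8655874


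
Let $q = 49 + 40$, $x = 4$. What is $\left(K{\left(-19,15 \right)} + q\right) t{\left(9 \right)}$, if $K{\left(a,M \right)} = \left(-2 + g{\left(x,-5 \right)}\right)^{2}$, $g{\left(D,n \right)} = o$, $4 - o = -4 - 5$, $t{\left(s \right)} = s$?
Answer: $1890$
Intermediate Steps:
$q = 89$
$o = 13$ ($o = 4 - \left(-4 - 5\right) = 4 - -9 = 4 + 9 = 13$)
$g{\left(D,n \right)} = 13$
$K{\left(a,M \right)} = 121$ ($K{\left(a,M \right)} = \left(-2 + 13\right)^{2} = 11^{2} = 121$)
$\left(K{\left(-19,15 \right)} + q\right) t{\left(9 \right)} = \left(121 + 89\right) 9 = 210 \cdot 9 = 1890$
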